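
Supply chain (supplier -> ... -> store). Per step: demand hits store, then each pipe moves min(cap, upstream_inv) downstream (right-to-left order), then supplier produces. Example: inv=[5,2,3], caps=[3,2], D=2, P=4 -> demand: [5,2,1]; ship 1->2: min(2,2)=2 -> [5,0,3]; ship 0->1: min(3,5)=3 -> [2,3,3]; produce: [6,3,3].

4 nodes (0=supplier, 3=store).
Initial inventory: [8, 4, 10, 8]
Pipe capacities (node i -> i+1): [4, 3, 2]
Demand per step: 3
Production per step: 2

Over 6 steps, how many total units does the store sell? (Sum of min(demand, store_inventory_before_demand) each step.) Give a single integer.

Answer: 18

Derivation:
Step 1: sold=3 (running total=3) -> [6 5 11 7]
Step 2: sold=3 (running total=6) -> [4 6 12 6]
Step 3: sold=3 (running total=9) -> [2 7 13 5]
Step 4: sold=3 (running total=12) -> [2 6 14 4]
Step 5: sold=3 (running total=15) -> [2 5 15 3]
Step 6: sold=3 (running total=18) -> [2 4 16 2]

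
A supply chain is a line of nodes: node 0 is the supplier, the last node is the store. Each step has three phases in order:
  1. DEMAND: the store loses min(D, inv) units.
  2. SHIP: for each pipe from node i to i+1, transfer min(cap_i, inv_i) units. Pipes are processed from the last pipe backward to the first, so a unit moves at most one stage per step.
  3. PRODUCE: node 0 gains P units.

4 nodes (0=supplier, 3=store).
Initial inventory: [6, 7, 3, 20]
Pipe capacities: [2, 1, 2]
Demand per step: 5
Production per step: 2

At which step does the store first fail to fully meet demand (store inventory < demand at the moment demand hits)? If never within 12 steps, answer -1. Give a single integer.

Step 1: demand=5,sold=5 ship[2->3]=2 ship[1->2]=1 ship[0->1]=2 prod=2 -> [6 8 2 17]
Step 2: demand=5,sold=5 ship[2->3]=2 ship[1->2]=1 ship[0->1]=2 prod=2 -> [6 9 1 14]
Step 3: demand=5,sold=5 ship[2->3]=1 ship[1->2]=1 ship[0->1]=2 prod=2 -> [6 10 1 10]
Step 4: demand=5,sold=5 ship[2->3]=1 ship[1->2]=1 ship[0->1]=2 prod=2 -> [6 11 1 6]
Step 5: demand=5,sold=5 ship[2->3]=1 ship[1->2]=1 ship[0->1]=2 prod=2 -> [6 12 1 2]
Step 6: demand=5,sold=2 ship[2->3]=1 ship[1->2]=1 ship[0->1]=2 prod=2 -> [6 13 1 1]
Step 7: demand=5,sold=1 ship[2->3]=1 ship[1->2]=1 ship[0->1]=2 prod=2 -> [6 14 1 1]
Step 8: demand=5,sold=1 ship[2->3]=1 ship[1->2]=1 ship[0->1]=2 prod=2 -> [6 15 1 1]
Step 9: demand=5,sold=1 ship[2->3]=1 ship[1->2]=1 ship[0->1]=2 prod=2 -> [6 16 1 1]
Step 10: demand=5,sold=1 ship[2->3]=1 ship[1->2]=1 ship[0->1]=2 prod=2 -> [6 17 1 1]
Step 11: demand=5,sold=1 ship[2->3]=1 ship[1->2]=1 ship[0->1]=2 prod=2 -> [6 18 1 1]
Step 12: demand=5,sold=1 ship[2->3]=1 ship[1->2]=1 ship[0->1]=2 prod=2 -> [6 19 1 1]
First stockout at step 6

6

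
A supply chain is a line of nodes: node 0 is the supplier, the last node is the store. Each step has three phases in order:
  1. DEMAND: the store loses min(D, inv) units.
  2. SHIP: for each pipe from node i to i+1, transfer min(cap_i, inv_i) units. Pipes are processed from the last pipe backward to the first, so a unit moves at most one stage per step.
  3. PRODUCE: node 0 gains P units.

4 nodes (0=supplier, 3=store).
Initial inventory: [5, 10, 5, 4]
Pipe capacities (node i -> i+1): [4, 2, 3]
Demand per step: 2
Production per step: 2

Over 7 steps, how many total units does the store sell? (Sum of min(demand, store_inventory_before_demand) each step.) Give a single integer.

Step 1: sold=2 (running total=2) -> [3 12 4 5]
Step 2: sold=2 (running total=4) -> [2 13 3 6]
Step 3: sold=2 (running total=6) -> [2 13 2 7]
Step 4: sold=2 (running total=8) -> [2 13 2 7]
Step 5: sold=2 (running total=10) -> [2 13 2 7]
Step 6: sold=2 (running total=12) -> [2 13 2 7]
Step 7: sold=2 (running total=14) -> [2 13 2 7]

Answer: 14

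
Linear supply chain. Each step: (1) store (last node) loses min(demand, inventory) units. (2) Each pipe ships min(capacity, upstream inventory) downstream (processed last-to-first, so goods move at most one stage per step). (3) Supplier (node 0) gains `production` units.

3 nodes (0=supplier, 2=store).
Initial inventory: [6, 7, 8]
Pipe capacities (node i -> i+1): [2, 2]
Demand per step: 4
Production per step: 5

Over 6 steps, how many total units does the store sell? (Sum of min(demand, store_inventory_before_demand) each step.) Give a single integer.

Step 1: sold=4 (running total=4) -> [9 7 6]
Step 2: sold=4 (running total=8) -> [12 7 4]
Step 3: sold=4 (running total=12) -> [15 7 2]
Step 4: sold=2 (running total=14) -> [18 7 2]
Step 5: sold=2 (running total=16) -> [21 7 2]
Step 6: sold=2 (running total=18) -> [24 7 2]

Answer: 18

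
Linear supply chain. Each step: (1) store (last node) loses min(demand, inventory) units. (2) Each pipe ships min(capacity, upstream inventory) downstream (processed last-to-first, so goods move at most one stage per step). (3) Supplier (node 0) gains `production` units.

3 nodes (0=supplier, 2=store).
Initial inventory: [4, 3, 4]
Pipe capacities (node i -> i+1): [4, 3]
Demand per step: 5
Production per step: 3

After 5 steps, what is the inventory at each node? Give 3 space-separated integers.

Step 1: demand=5,sold=4 ship[1->2]=3 ship[0->1]=4 prod=3 -> inv=[3 4 3]
Step 2: demand=5,sold=3 ship[1->2]=3 ship[0->1]=3 prod=3 -> inv=[3 4 3]
Step 3: demand=5,sold=3 ship[1->2]=3 ship[0->1]=3 prod=3 -> inv=[3 4 3]
Step 4: demand=5,sold=3 ship[1->2]=3 ship[0->1]=3 prod=3 -> inv=[3 4 3]
Step 5: demand=5,sold=3 ship[1->2]=3 ship[0->1]=3 prod=3 -> inv=[3 4 3]

3 4 3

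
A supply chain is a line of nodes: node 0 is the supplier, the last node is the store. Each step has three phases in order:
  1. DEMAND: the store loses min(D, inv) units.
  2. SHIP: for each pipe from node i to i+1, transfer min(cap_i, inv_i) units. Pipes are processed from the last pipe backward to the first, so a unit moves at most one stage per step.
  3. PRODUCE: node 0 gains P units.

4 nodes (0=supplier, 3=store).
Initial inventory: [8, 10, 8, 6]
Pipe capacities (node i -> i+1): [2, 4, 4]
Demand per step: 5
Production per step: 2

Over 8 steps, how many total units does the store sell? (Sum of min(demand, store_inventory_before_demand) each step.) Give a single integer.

Step 1: sold=5 (running total=5) -> [8 8 8 5]
Step 2: sold=5 (running total=10) -> [8 6 8 4]
Step 3: sold=4 (running total=14) -> [8 4 8 4]
Step 4: sold=4 (running total=18) -> [8 2 8 4]
Step 5: sold=4 (running total=22) -> [8 2 6 4]
Step 6: sold=4 (running total=26) -> [8 2 4 4]
Step 7: sold=4 (running total=30) -> [8 2 2 4]
Step 8: sold=4 (running total=34) -> [8 2 2 2]

Answer: 34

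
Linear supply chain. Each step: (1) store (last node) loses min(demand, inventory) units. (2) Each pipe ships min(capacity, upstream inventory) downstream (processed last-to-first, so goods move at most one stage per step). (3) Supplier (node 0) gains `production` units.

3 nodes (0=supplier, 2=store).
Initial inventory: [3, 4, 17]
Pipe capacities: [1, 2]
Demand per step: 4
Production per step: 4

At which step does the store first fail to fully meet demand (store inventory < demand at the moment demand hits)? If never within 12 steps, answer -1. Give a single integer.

Step 1: demand=4,sold=4 ship[1->2]=2 ship[0->1]=1 prod=4 -> [6 3 15]
Step 2: demand=4,sold=4 ship[1->2]=2 ship[0->1]=1 prod=4 -> [9 2 13]
Step 3: demand=4,sold=4 ship[1->2]=2 ship[0->1]=1 prod=4 -> [12 1 11]
Step 4: demand=4,sold=4 ship[1->2]=1 ship[0->1]=1 prod=4 -> [15 1 8]
Step 5: demand=4,sold=4 ship[1->2]=1 ship[0->1]=1 prod=4 -> [18 1 5]
Step 6: demand=4,sold=4 ship[1->2]=1 ship[0->1]=1 prod=4 -> [21 1 2]
Step 7: demand=4,sold=2 ship[1->2]=1 ship[0->1]=1 prod=4 -> [24 1 1]
Step 8: demand=4,sold=1 ship[1->2]=1 ship[0->1]=1 prod=4 -> [27 1 1]
Step 9: demand=4,sold=1 ship[1->2]=1 ship[0->1]=1 prod=4 -> [30 1 1]
Step 10: demand=4,sold=1 ship[1->2]=1 ship[0->1]=1 prod=4 -> [33 1 1]
Step 11: demand=4,sold=1 ship[1->2]=1 ship[0->1]=1 prod=4 -> [36 1 1]
Step 12: demand=4,sold=1 ship[1->2]=1 ship[0->1]=1 prod=4 -> [39 1 1]
First stockout at step 7

7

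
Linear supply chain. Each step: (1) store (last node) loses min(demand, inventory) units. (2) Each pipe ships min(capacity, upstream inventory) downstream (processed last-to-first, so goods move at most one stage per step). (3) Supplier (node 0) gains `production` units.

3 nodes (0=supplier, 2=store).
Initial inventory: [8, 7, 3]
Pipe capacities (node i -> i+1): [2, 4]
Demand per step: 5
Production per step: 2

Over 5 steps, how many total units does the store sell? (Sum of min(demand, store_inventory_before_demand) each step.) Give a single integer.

Answer: 16

Derivation:
Step 1: sold=3 (running total=3) -> [8 5 4]
Step 2: sold=4 (running total=7) -> [8 3 4]
Step 3: sold=4 (running total=11) -> [8 2 3]
Step 4: sold=3 (running total=14) -> [8 2 2]
Step 5: sold=2 (running total=16) -> [8 2 2]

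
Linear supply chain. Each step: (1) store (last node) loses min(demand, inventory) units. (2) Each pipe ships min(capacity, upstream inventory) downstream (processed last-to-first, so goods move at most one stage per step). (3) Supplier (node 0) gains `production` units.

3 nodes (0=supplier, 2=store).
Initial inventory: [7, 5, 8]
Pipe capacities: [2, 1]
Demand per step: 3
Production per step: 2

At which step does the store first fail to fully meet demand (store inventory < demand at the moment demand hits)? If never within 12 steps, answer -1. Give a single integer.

Step 1: demand=3,sold=3 ship[1->2]=1 ship[0->1]=2 prod=2 -> [7 6 6]
Step 2: demand=3,sold=3 ship[1->2]=1 ship[0->1]=2 prod=2 -> [7 7 4]
Step 3: demand=3,sold=3 ship[1->2]=1 ship[0->1]=2 prod=2 -> [7 8 2]
Step 4: demand=3,sold=2 ship[1->2]=1 ship[0->1]=2 prod=2 -> [7 9 1]
Step 5: demand=3,sold=1 ship[1->2]=1 ship[0->1]=2 prod=2 -> [7 10 1]
Step 6: demand=3,sold=1 ship[1->2]=1 ship[0->1]=2 prod=2 -> [7 11 1]
Step 7: demand=3,sold=1 ship[1->2]=1 ship[0->1]=2 prod=2 -> [7 12 1]
Step 8: demand=3,sold=1 ship[1->2]=1 ship[0->1]=2 prod=2 -> [7 13 1]
Step 9: demand=3,sold=1 ship[1->2]=1 ship[0->1]=2 prod=2 -> [7 14 1]
Step 10: demand=3,sold=1 ship[1->2]=1 ship[0->1]=2 prod=2 -> [7 15 1]
Step 11: demand=3,sold=1 ship[1->2]=1 ship[0->1]=2 prod=2 -> [7 16 1]
Step 12: demand=3,sold=1 ship[1->2]=1 ship[0->1]=2 prod=2 -> [7 17 1]
First stockout at step 4

4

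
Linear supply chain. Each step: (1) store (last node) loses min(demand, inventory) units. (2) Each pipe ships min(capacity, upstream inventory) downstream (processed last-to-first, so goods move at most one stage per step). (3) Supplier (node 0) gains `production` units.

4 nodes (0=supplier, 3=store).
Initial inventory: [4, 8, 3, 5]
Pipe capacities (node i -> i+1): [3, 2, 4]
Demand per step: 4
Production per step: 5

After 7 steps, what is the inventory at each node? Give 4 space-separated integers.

Step 1: demand=4,sold=4 ship[2->3]=3 ship[1->2]=2 ship[0->1]=3 prod=5 -> inv=[6 9 2 4]
Step 2: demand=4,sold=4 ship[2->3]=2 ship[1->2]=2 ship[0->1]=3 prod=5 -> inv=[8 10 2 2]
Step 3: demand=4,sold=2 ship[2->3]=2 ship[1->2]=2 ship[0->1]=3 prod=5 -> inv=[10 11 2 2]
Step 4: demand=4,sold=2 ship[2->3]=2 ship[1->2]=2 ship[0->1]=3 prod=5 -> inv=[12 12 2 2]
Step 5: demand=4,sold=2 ship[2->3]=2 ship[1->2]=2 ship[0->1]=3 prod=5 -> inv=[14 13 2 2]
Step 6: demand=4,sold=2 ship[2->3]=2 ship[1->2]=2 ship[0->1]=3 prod=5 -> inv=[16 14 2 2]
Step 7: demand=4,sold=2 ship[2->3]=2 ship[1->2]=2 ship[0->1]=3 prod=5 -> inv=[18 15 2 2]

18 15 2 2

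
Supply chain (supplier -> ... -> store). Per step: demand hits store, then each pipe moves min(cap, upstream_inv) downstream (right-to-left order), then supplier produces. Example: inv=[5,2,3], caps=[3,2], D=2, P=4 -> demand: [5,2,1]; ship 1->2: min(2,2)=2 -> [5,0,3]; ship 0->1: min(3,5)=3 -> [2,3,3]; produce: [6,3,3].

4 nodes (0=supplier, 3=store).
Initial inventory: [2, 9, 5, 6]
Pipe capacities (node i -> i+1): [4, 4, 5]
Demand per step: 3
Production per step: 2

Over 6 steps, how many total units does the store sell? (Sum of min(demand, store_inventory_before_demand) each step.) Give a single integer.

Answer: 18

Derivation:
Step 1: sold=3 (running total=3) -> [2 7 4 8]
Step 2: sold=3 (running total=6) -> [2 5 4 9]
Step 3: sold=3 (running total=9) -> [2 3 4 10]
Step 4: sold=3 (running total=12) -> [2 2 3 11]
Step 5: sold=3 (running total=15) -> [2 2 2 11]
Step 6: sold=3 (running total=18) -> [2 2 2 10]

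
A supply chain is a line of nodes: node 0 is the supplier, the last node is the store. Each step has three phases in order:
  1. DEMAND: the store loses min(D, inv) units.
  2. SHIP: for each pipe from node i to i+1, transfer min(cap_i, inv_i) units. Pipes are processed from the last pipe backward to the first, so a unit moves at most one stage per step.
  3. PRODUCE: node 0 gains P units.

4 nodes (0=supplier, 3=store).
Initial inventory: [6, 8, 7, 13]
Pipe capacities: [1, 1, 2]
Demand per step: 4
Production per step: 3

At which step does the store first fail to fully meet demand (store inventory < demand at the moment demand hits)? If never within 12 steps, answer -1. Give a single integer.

Step 1: demand=4,sold=4 ship[2->3]=2 ship[1->2]=1 ship[0->1]=1 prod=3 -> [8 8 6 11]
Step 2: demand=4,sold=4 ship[2->3]=2 ship[1->2]=1 ship[0->1]=1 prod=3 -> [10 8 5 9]
Step 3: demand=4,sold=4 ship[2->3]=2 ship[1->2]=1 ship[0->1]=1 prod=3 -> [12 8 4 7]
Step 4: demand=4,sold=4 ship[2->3]=2 ship[1->2]=1 ship[0->1]=1 prod=3 -> [14 8 3 5]
Step 5: demand=4,sold=4 ship[2->3]=2 ship[1->2]=1 ship[0->1]=1 prod=3 -> [16 8 2 3]
Step 6: demand=4,sold=3 ship[2->3]=2 ship[1->2]=1 ship[0->1]=1 prod=3 -> [18 8 1 2]
Step 7: demand=4,sold=2 ship[2->3]=1 ship[1->2]=1 ship[0->1]=1 prod=3 -> [20 8 1 1]
Step 8: demand=4,sold=1 ship[2->3]=1 ship[1->2]=1 ship[0->1]=1 prod=3 -> [22 8 1 1]
Step 9: demand=4,sold=1 ship[2->3]=1 ship[1->2]=1 ship[0->1]=1 prod=3 -> [24 8 1 1]
Step 10: demand=4,sold=1 ship[2->3]=1 ship[1->2]=1 ship[0->1]=1 prod=3 -> [26 8 1 1]
Step 11: demand=4,sold=1 ship[2->3]=1 ship[1->2]=1 ship[0->1]=1 prod=3 -> [28 8 1 1]
Step 12: demand=4,sold=1 ship[2->3]=1 ship[1->2]=1 ship[0->1]=1 prod=3 -> [30 8 1 1]
First stockout at step 6

6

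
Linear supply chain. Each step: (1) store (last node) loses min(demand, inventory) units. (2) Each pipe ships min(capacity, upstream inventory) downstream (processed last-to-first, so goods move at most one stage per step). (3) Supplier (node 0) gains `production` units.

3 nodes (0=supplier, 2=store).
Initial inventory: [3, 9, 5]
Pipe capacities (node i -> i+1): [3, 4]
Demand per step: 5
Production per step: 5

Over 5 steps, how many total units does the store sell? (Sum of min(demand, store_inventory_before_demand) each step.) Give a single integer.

Step 1: sold=5 (running total=5) -> [5 8 4]
Step 2: sold=4 (running total=9) -> [7 7 4]
Step 3: sold=4 (running total=13) -> [9 6 4]
Step 4: sold=4 (running total=17) -> [11 5 4]
Step 5: sold=4 (running total=21) -> [13 4 4]

Answer: 21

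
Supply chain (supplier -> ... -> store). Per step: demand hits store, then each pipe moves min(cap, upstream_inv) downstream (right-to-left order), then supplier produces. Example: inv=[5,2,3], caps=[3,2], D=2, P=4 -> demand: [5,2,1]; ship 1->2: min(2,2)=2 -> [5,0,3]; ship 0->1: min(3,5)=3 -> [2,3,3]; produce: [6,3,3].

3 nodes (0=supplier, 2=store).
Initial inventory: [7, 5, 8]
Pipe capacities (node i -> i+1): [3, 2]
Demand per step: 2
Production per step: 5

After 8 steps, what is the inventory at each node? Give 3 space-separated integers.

Step 1: demand=2,sold=2 ship[1->2]=2 ship[0->1]=3 prod=5 -> inv=[9 6 8]
Step 2: demand=2,sold=2 ship[1->2]=2 ship[0->1]=3 prod=5 -> inv=[11 7 8]
Step 3: demand=2,sold=2 ship[1->2]=2 ship[0->1]=3 prod=5 -> inv=[13 8 8]
Step 4: demand=2,sold=2 ship[1->2]=2 ship[0->1]=3 prod=5 -> inv=[15 9 8]
Step 5: demand=2,sold=2 ship[1->2]=2 ship[0->1]=3 prod=5 -> inv=[17 10 8]
Step 6: demand=2,sold=2 ship[1->2]=2 ship[0->1]=3 prod=5 -> inv=[19 11 8]
Step 7: demand=2,sold=2 ship[1->2]=2 ship[0->1]=3 prod=5 -> inv=[21 12 8]
Step 8: demand=2,sold=2 ship[1->2]=2 ship[0->1]=3 prod=5 -> inv=[23 13 8]

23 13 8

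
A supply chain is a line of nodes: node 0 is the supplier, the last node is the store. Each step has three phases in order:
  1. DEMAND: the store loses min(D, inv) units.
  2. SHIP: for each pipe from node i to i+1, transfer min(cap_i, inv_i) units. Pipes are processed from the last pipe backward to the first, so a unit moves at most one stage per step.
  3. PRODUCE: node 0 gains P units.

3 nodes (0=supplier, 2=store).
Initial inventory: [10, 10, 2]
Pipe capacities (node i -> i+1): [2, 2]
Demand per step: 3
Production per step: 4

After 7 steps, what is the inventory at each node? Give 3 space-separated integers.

Step 1: demand=3,sold=2 ship[1->2]=2 ship[0->1]=2 prod=4 -> inv=[12 10 2]
Step 2: demand=3,sold=2 ship[1->2]=2 ship[0->1]=2 prod=4 -> inv=[14 10 2]
Step 3: demand=3,sold=2 ship[1->2]=2 ship[0->1]=2 prod=4 -> inv=[16 10 2]
Step 4: demand=3,sold=2 ship[1->2]=2 ship[0->1]=2 prod=4 -> inv=[18 10 2]
Step 5: demand=3,sold=2 ship[1->2]=2 ship[0->1]=2 prod=4 -> inv=[20 10 2]
Step 6: demand=3,sold=2 ship[1->2]=2 ship[0->1]=2 prod=4 -> inv=[22 10 2]
Step 7: demand=3,sold=2 ship[1->2]=2 ship[0->1]=2 prod=4 -> inv=[24 10 2]

24 10 2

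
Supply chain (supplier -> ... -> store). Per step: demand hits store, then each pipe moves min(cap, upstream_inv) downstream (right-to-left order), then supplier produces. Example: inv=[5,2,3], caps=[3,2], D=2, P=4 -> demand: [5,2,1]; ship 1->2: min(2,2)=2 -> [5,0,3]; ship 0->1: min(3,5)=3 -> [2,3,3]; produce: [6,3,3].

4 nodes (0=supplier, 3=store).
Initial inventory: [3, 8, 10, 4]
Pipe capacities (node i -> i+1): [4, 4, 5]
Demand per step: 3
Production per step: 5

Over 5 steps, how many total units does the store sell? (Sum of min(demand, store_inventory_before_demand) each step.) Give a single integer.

Step 1: sold=3 (running total=3) -> [5 7 9 6]
Step 2: sold=3 (running total=6) -> [6 7 8 8]
Step 3: sold=3 (running total=9) -> [7 7 7 10]
Step 4: sold=3 (running total=12) -> [8 7 6 12]
Step 5: sold=3 (running total=15) -> [9 7 5 14]

Answer: 15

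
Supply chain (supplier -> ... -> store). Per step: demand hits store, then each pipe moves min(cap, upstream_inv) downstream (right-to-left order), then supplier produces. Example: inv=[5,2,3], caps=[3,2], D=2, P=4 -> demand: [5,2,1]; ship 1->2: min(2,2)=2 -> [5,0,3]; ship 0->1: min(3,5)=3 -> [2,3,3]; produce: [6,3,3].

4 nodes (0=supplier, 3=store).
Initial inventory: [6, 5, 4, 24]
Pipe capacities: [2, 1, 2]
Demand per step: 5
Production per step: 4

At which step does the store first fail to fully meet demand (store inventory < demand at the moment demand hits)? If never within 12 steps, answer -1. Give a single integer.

Step 1: demand=5,sold=5 ship[2->3]=2 ship[1->2]=1 ship[0->1]=2 prod=4 -> [8 6 3 21]
Step 2: demand=5,sold=5 ship[2->3]=2 ship[1->2]=1 ship[0->1]=2 prod=4 -> [10 7 2 18]
Step 3: demand=5,sold=5 ship[2->3]=2 ship[1->2]=1 ship[0->1]=2 prod=4 -> [12 8 1 15]
Step 4: demand=5,sold=5 ship[2->3]=1 ship[1->2]=1 ship[0->1]=2 prod=4 -> [14 9 1 11]
Step 5: demand=5,sold=5 ship[2->3]=1 ship[1->2]=1 ship[0->1]=2 prod=4 -> [16 10 1 7]
Step 6: demand=5,sold=5 ship[2->3]=1 ship[1->2]=1 ship[0->1]=2 prod=4 -> [18 11 1 3]
Step 7: demand=5,sold=3 ship[2->3]=1 ship[1->2]=1 ship[0->1]=2 prod=4 -> [20 12 1 1]
Step 8: demand=5,sold=1 ship[2->3]=1 ship[1->2]=1 ship[0->1]=2 prod=4 -> [22 13 1 1]
Step 9: demand=5,sold=1 ship[2->3]=1 ship[1->2]=1 ship[0->1]=2 prod=4 -> [24 14 1 1]
Step 10: demand=5,sold=1 ship[2->3]=1 ship[1->2]=1 ship[0->1]=2 prod=4 -> [26 15 1 1]
Step 11: demand=5,sold=1 ship[2->3]=1 ship[1->2]=1 ship[0->1]=2 prod=4 -> [28 16 1 1]
Step 12: demand=5,sold=1 ship[2->3]=1 ship[1->2]=1 ship[0->1]=2 prod=4 -> [30 17 1 1]
First stockout at step 7

7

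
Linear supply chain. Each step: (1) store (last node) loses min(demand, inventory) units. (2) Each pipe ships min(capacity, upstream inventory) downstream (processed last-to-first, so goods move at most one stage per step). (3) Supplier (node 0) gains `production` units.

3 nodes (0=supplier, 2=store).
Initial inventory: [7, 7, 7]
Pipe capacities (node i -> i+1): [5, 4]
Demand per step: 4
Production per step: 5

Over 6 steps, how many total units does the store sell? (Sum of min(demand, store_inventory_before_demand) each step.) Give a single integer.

Answer: 24

Derivation:
Step 1: sold=4 (running total=4) -> [7 8 7]
Step 2: sold=4 (running total=8) -> [7 9 7]
Step 3: sold=4 (running total=12) -> [7 10 7]
Step 4: sold=4 (running total=16) -> [7 11 7]
Step 5: sold=4 (running total=20) -> [7 12 7]
Step 6: sold=4 (running total=24) -> [7 13 7]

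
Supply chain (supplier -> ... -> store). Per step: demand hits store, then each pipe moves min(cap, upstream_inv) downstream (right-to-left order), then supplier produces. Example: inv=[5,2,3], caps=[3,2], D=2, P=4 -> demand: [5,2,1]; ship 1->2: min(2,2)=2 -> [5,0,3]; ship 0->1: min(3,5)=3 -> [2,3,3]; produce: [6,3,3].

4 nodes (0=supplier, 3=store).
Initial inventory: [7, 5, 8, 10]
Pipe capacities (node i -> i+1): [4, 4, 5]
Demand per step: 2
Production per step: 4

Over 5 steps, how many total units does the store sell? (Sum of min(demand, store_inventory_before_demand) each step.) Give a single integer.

Step 1: sold=2 (running total=2) -> [7 5 7 13]
Step 2: sold=2 (running total=4) -> [7 5 6 16]
Step 3: sold=2 (running total=6) -> [7 5 5 19]
Step 4: sold=2 (running total=8) -> [7 5 4 22]
Step 5: sold=2 (running total=10) -> [7 5 4 24]

Answer: 10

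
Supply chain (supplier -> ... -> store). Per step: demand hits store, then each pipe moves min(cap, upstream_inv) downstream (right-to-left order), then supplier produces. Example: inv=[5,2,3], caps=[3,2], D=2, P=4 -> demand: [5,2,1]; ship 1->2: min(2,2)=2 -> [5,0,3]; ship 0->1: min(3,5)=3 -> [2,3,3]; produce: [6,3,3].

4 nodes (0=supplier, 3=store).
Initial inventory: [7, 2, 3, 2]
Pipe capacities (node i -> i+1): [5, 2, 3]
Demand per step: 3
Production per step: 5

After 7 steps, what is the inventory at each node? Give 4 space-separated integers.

Step 1: demand=3,sold=2 ship[2->3]=3 ship[1->2]=2 ship[0->1]=5 prod=5 -> inv=[7 5 2 3]
Step 2: demand=3,sold=3 ship[2->3]=2 ship[1->2]=2 ship[0->1]=5 prod=5 -> inv=[7 8 2 2]
Step 3: demand=3,sold=2 ship[2->3]=2 ship[1->2]=2 ship[0->1]=5 prod=5 -> inv=[7 11 2 2]
Step 4: demand=3,sold=2 ship[2->3]=2 ship[1->2]=2 ship[0->1]=5 prod=5 -> inv=[7 14 2 2]
Step 5: demand=3,sold=2 ship[2->3]=2 ship[1->2]=2 ship[0->1]=5 prod=5 -> inv=[7 17 2 2]
Step 6: demand=3,sold=2 ship[2->3]=2 ship[1->2]=2 ship[0->1]=5 prod=5 -> inv=[7 20 2 2]
Step 7: demand=3,sold=2 ship[2->3]=2 ship[1->2]=2 ship[0->1]=5 prod=5 -> inv=[7 23 2 2]

7 23 2 2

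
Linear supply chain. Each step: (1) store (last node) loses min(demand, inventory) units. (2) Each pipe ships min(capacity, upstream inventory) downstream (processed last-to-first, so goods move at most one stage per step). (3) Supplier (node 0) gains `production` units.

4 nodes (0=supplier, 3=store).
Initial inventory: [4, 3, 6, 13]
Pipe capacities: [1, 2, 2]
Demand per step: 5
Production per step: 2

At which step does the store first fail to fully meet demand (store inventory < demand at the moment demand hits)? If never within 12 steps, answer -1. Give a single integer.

Step 1: demand=5,sold=5 ship[2->3]=2 ship[1->2]=2 ship[0->1]=1 prod=2 -> [5 2 6 10]
Step 2: demand=5,sold=5 ship[2->3]=2 ship[1->2]=2 ship[0->1]=1 prod=2 -> [6 1 6 7]
Step 3: demand=5,sold=5 ship[2->3]=2 ship[1->2]=1 ship[0->1]=1 prod=2 -> [7 1 5 4]
Step 4: demand=5,sold=4 ship[2->3]=2 ship[1->2]=1 ship[0->1]=1 prod=2 -> [8 1 4 2]
Step 5: demand=5,sold=2 ship[2->3]=2 ship[1->2]=1 ship[0->1]=1 prod=2 -> [9 1 3 2]
Step 6: demand=5,sold=2 ship[2->3]=2 ship[1->2]=1 ship[0->1]=1 prod=2 -> [10 1 2 2]
Step 7: demand=5,sold=2 ship[2->3]=2 ship[1->2]=1 ship[0->1]=1 prod=2 -> [11 1 1 2]
Step 8: demand=5,sold=2 ship[2->3]=1 ship[1->2]=1 ship[0->1]=1 prod=2 -> [12 1 1 1]
Step 9: demand=5,sold=1 ship[2->3]=1 ship[1->2]=1 ship[0->1]=1 prod=2 -> [13 1 1 1]
Step 10: demand=5,sold=1 ship[2->3]=1 ship[1->2]=1 ship[0->1]=1 prod=2 -> [14 1 1 1]
Step 11: demand=5,sold=1 ship[2->3]=1 ship[1->2]=1 ship[0->1]=1 prod=2 -> [15 1 1 1]
Step 12: demand=5,sold=1 ship[2->3]=1 ship[1->2]=1 ship[0->1]=1 prod=2 -> [16 1 1 1]
First stockout at step 4

4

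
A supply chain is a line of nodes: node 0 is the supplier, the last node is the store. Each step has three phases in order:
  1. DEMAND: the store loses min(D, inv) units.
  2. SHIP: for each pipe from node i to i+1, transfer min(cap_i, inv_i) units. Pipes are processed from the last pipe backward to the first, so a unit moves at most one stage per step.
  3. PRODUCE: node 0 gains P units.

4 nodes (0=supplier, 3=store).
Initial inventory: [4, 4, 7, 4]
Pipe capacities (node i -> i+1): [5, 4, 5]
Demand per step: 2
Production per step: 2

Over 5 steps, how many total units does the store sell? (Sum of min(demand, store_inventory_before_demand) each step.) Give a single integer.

Step 1: sold=2 (running total=2) -> [2 4 6 7]
Step 2: sold=2 (running total=4) -> [2 2 5 10]
Step 3: sold=2 (running total=6) -> [2 2 2 13]
Step 4: sold=2 (running total=8) -> [2 2 2 13]
Step 5: sold=2 (running total=10) -> [2 2 2 13]

Answer: 10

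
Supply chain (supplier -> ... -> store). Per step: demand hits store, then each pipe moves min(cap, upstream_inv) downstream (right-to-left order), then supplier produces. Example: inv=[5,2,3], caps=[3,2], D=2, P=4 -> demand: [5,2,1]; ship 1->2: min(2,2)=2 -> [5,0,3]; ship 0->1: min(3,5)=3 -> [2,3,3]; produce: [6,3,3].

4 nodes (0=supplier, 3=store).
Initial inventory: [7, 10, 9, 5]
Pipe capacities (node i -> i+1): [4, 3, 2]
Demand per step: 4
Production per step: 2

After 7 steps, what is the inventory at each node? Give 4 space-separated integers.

Step 1: demand=4,sold=4 ship[2->3]=2 ship[1->2]=3 ship[0->1]=4 prod=2 -> inv=[5 11 10 3]
Step 2: demand=4,sold=3 ship[2->3]=2 ship[1->2]=3 ship[0->1]=4 prod=2 -> inv=[3 12 11 2]
Step 3: demand=4,sold=2 ship[2->3]=2 ship[1->2]=3 ship[0->1]=3 prod=2 -> inv=[2 12 12 2]
Step 4: demand=4,sold=2 ship[2->3]=2 ship[1->2]=3 ship[0->1]=2 prod=2 -> inv=[2 11 13 2]
Step 5: demand=4,sold=2 ship[2->3]=2 ship[1->2]=3 ship[0->1]=2 prod=2 -> inv=[2 10 14 2]
Step 6: demand=4,sold=2 ship[2->3]=2 ship[1->2]=3 ship[0->1]=2 prod=2 -> inv=[2 9 15 2]
Step 7: demand=4,sold=2 ship[2->3]=2 ship[1->2]=3 ship[0->1]=2 prod=2 -> inv=[2 8 16 2]

2 8 16 2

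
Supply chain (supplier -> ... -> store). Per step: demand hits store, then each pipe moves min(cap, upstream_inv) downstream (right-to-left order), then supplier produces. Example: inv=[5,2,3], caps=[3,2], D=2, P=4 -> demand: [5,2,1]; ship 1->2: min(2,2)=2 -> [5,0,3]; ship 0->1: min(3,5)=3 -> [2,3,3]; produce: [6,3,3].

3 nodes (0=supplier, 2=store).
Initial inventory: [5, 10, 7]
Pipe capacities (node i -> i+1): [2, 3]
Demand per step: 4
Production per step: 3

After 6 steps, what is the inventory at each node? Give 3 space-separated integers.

Step 1: demand=4,sold=4 ship[1->2]=3 ship[0->1]=2 prod=3 -> inv=[6 9 6]
Step 2: demand=4,sold=4 ship[1->2]=3 ship[0->1]=2 prod=3 -> inv=[7 8 5]
Step 3: demand=4,sold=4 ship[1->2]=3 ship[0->1]=2 prod=3 -> inv=[8 7 4]
Step 4: demand=4,sold=4 ship[1->2]=3 ship[0->1]=2 prod=3 -> inv=[9 6 3]
Step 5: demand=4,sold=3 ship[1->2]=3 ship[0->1]=2 prod=3 -> inv=[10 5 3]
Step 6: demand=4,sold=3 ship[1->2]=3 ship[0->1]=2 prod=3 -> inv=[11 4 3]

11 4 3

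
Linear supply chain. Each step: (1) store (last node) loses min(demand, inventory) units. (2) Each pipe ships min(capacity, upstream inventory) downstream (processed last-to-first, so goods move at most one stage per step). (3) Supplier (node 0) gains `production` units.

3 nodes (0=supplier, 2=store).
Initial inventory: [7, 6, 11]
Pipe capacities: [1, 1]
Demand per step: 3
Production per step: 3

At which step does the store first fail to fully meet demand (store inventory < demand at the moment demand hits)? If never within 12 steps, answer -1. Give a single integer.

Step 1: demand=3,sold=3 ship[1->2]=1 ship[0->1]=1 prod=3 -> [9 6 9]
Step 2: demand=3,sold=3 ship[1->2]=1 ship[0->1]=1 prod=3 -> [11 6 7]
Step 3: demand=3,sold=3 ship[1->2]=1 ship[0->1]=1 prod=3 -> [13 6 5]
Step 4: demand=3,sold=3 ship[1->2]=1 ship[0->1]=1 prod=3 -> [15 6 3]
Step 5: demand=3,sold=3 ship[1->2]=1 ship[0->1]=1 prod=3 -> [17 6 1]
Step 6: demand=3,sold=1 ship[1->2]=1 ship[0->1]=1 prod=3 -> [19 6 1]
Step 7: demand=3,sold=1 ship[1->2]=1 ship[0->1]=1 prod=3 -> [21 6 1]
Step 8: demand=3,sold=1 ship[1->2]=1 ship[0->1]=1 prod=3 -> [23 6 1]
Step 9: demand=3,sold=1 ship[1->2]=1 ship[0->1]=1 prod=3 -> [25 6 1]
Step 10: demand=3,sold=1 ship[1->2]=1 ship[0->1]=1 prod=3 -> [27 6 1]
Step 11: demand=3,sold=1 ship[1->2]=1 ship[0->1]=1 prod=3 -> [29 6 1]
Step 12: demand=3,sold=1 ship[1->2]=1 ship[0->1]=1 prod=3 -> [31 6 1]
First stockout at step 6

6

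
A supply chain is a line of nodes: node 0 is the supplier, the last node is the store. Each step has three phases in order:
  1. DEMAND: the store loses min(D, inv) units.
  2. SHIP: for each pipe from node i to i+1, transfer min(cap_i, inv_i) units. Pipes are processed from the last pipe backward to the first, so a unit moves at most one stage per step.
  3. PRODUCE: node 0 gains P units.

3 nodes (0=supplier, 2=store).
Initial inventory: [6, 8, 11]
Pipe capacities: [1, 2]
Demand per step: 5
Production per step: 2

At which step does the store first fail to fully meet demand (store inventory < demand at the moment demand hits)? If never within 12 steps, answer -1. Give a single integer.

Step 1: demand=5,sold=5 ship[1->2]=2 ship[0->1]=1 prod=2 -> [7 7 8]
Step 2: demand=5,sold=5 ship[1->2]=2 ship[0->1]=1 prod=2 -> [8 6 5]
Step 3: demand=5,sold=5 ship[1->2]=2 ship[0->1]=1 prod=2 -> [9 5 2]
Step 4: demand=5,sold=2 ship[1->2]=2 ship[0->1]=1 prod=2 -> [10 4 2]
Step 5: demand=5,sold=2 ship[1->2]=2 ship[0->1]=1 prod=2 -> [11 3 2]
Step 6: demand=5,sold=2 ship[1->2]=2 ship[0->1]=1 prod=2 -> [12 2 2]
Step 7: demand=5,sold=2 ship[1->2]=2 ship[0->1]=1 prod=2 -> [13 1 2]
Step 8: demand=5,sold=2 ship[1->2]=1 ship[0->1]=1 prod=2 -> [14 1 1]
Step 9: demand=5,sold=1 ship[1->2]=1 ship[0->1]=1 prod=2 -> [15 1 1]
Step 10: demand=5,sold=1 ship[1->2]=1 ship[0->1]=1 prod=2 -> [16 1 1]
Step 11: demand=5,sold=1 ship[1->2]=1 ship[0->1]=1 prod=2 -> [17 1 1]
Step 12: demand=5,sold=1 ship[1->2]=1 ship[0->1]=1 prod=2 -> [18 1 1]
First stockout at step 4

4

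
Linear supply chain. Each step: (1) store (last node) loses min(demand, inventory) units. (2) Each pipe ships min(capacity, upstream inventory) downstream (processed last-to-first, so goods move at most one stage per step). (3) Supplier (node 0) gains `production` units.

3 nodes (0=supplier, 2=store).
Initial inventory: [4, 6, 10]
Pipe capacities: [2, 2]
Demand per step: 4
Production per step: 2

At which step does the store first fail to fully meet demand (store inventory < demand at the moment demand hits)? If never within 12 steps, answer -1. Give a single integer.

Step 1: demand=4,sold=4 ship[1->2]=2 ship[0->1]=2 prod=2 -> [4 6 8]
Step 2: demand=4,sold=4 ship[1->2]=2 ship[0->1]=2 prod=2 -> [4 6 6]
Step 3: demand=4,sold=4 ship[1->2]=2 ship[0->1]=2 prod=2 -> [4 6 4]
Step 4: demand=4,sold=4 ship[1->2]=2 ship[0->1]=2 prod=2 -> [4 6 2]
Step 5: demand=4,sold=2 ship[1->2]=2 ship[0->1]=2 prod=2 -> [4 6 2]
Step 6: demand=4,sold=2 ship[1->2]=2 ship[0->1]=2 prod=2 -> [4 6 2]
Step 7: demand=4,sold=2 ship[1->2]=2 ship[0->1]=2 prod=2 -> [4 6 2]
Step 8: demand=4,sold=2 ship[1->2]=2 ship[0->1]=2 prod=2 -> [4 6 2]
Step 9: demand=4,sold=2 ship[1->2]=2 ship[0->1]=2 prod=2 -> [4 6 2]
Step 10: demand=4,sold=2 ship[1->2]=2 ship[0->1]=2 prod=2 -> [4 6 2]
Step 11: demand=4,sold=2 ship[1->2]=2 ship[0->1]=2 prod=2 -> [4 6 2]
Step 12: demand=4,sold=2 ship[1->2]=2 ship[0->1]=2 prod=2 -> [4 6 2]
First stockout at step 5

5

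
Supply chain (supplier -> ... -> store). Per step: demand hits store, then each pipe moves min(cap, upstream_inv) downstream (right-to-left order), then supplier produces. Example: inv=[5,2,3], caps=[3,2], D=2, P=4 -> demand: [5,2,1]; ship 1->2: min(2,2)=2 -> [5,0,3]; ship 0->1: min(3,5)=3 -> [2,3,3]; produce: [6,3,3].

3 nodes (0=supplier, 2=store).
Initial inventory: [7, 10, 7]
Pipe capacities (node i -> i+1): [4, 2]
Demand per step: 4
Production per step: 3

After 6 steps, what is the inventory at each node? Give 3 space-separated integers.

Step 1: demand=4,sold=4 ship[1->2]=2 ship[0->1]=4 prod=3 -> inv=[6 12 5]
Step 2: demand=4,sold=4 ship[1->2]=2 ship[0->1]=4 prod=3 -> inv=[5 14 3]
Step 3: demand=4,sold=3 ship[1->2]=2 ship[0->1]=4 prod=3 -> inv=[4 16 2]
Step 4: demand=4,sold=2 ship[1->2]=2 ship[0->1]=4 prod=3 -> inv=[3 18 2]
Step 5: demand=4,sold=2 ship[1->2]=2 ship[0->1]=3 prod=3 -> inv=[3 19 2]
Step 6: demand=4,sold=2 ship[1->2]=2 ship[0->1]=3 prod=3 -> inv=[3 20 2]

3 20 2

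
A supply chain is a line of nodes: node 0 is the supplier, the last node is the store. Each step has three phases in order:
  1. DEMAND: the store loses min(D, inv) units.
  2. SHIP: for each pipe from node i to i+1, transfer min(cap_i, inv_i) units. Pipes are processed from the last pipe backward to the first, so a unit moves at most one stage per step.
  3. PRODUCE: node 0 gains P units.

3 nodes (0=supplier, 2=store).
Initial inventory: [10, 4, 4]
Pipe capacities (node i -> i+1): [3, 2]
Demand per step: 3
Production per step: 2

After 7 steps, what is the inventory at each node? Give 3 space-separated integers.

Step 1: demand=3,sold=3 ship[1->2]=2 ship[0->1]=3 prod=2 -> inv=[9 5 3]
Step 2: demand=3,sold=3 ship[1->2]=2 ship[0->1]=3 prod=2 -> inv=[8 6 2]
Step 3: demand=3,sold=2 ship[1->2]=2 ship[0->1]=3 prod=2 -> inv=[7 7 2]
Step 4: demand=3,sold=2 ship[1->2]=2 ship[0->1]=3 prod=2 -> inv=[6 8 2]
Step 5: demand=3,sold=2 ship[1->2]=2 ship[0->1]=3 prod=2 -> inv=[5 9 2]
Step 6: demand=3,sold=2 ship[1->2]=2 ship[0->1]=3 prod=2 -> inv=[4 10 2]
Step 7: demand=3,sold=2 ship[1->2]=2 ship[0->1]=3 prod=2 -> inv=[3 11 2]

3 11 2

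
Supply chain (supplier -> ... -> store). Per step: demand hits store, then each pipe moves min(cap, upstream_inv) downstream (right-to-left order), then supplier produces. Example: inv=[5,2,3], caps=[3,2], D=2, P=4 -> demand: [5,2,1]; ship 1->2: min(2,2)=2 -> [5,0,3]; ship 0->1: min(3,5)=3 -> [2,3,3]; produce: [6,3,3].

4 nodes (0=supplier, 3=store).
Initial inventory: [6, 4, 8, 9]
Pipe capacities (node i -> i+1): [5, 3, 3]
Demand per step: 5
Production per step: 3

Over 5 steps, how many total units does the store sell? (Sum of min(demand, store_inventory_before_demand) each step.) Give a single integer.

Step 1: sold=5 (running total=5) -> [4 6 8 7]
Step 2: sold=5 (running total=10) -> [3 7 8 5]
Step 3: sold=5 (running total=15) -> [3 7 8 3]
Step 4: sold=3 (running total=18) -> [3 7 8 3]
Step 5: sold=3 (running total=21) -> [3 7 8 3]

Answer: 21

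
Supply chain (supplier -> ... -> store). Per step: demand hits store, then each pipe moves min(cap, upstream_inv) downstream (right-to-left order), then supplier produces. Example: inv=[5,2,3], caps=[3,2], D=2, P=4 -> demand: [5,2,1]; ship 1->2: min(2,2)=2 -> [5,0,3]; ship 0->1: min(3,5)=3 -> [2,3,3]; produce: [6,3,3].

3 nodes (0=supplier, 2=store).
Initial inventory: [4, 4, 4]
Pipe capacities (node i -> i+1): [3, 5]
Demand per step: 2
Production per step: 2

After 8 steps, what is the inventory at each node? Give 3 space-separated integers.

Step 1: demand=2,sold=2 ship[1->2]=4 ship[0->1]=3 prod=2 -> inv=[3 3 6]
Step 2: demand=2,sold=2 ship[1->2]=3 ship[0->1]=3 prod=2 -> inv=[2 3 7]
Step 3: demand=2,sold=2 ship[1->2]=3 ship[0->1]=2 prod=2 -> inv=[2 2 8]
Step 4: demand=2,sold=2 ship[1->2]=2 ship[0->1]=2 prod=2 -> inv=[2 2 8]
Step 5: demand=2,sold=2 ship[1->2]=2 ship[0->1]=2 prod=2 -> inv=[2 2 8]
Step 6: demand=2,sold=2 ship[1->2]=2 ship[0->1]=2 prod=2 -> inv=[2 2 8]
Step 7: demand=2,sold=2 ship[1->2]=2 ship[0->1]=2 prod=2 -> inv=[2 2 8]
Step 8: demand=2,sold=2 ship[1->2]=2 ship[0->1]=2 prod=2 -> inv=[2 2 8]

2 2 8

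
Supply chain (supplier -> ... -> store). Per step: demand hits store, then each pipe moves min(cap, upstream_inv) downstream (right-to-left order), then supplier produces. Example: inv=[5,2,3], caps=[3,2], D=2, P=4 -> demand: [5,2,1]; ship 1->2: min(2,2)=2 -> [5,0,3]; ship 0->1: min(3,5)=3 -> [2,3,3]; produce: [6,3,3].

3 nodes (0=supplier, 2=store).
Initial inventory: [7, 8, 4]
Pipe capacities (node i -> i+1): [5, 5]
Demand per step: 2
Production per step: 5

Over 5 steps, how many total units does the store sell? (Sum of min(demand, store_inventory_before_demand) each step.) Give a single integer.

Step 1: sold=2 (running total=2) -> [7 8 7]
Step 2: sold=2 (running total=4) -> [7 8 10]
Step 3: sold=2 (running total=6) -> [7 8 13]
Step 4: sold=2 (running total=8) -> [7 8 16]
Step 5: sold=2 (running total=10) -> [7 8 19]

Answer: 10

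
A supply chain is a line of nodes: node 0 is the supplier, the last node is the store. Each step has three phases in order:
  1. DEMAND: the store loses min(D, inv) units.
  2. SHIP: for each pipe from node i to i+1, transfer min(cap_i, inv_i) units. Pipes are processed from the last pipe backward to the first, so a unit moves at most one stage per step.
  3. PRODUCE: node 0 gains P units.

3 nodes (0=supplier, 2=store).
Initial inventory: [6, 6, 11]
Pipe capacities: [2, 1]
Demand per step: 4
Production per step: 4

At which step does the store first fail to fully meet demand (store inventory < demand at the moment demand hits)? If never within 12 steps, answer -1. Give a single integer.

Step 1: demand=4,sold=4 ship[1->2]=1 ship[0->1]=2 prod=4 -> [8 7 8]
Step 2: demand=4,sold=4 ship[1->2]=1 ship[0->1]=2 prod=4 -> [10 8 5]
Step 3: demand=4,sold=4 ship[1->2]=1 ship[0->1]=2 prod=4 -> [12 9 2]
Step 4: demand=4,sold=2 ship[1->2]=1 ship[0->1]=2 prod=4 -> [14 10 1]
Step 5: demand=4,sold=1 ship[1->2]=1 ship[0->1]=2 prod=4 -> [16 11 1]
Step 6: demand=4,sold=1 ship[1->2]=1 ship[0->1]=2 prod=4 -> [18 12 1]
Step 7: demand=4,sold=1 ship[1->2]=1 ship[0->1]=2 prod=4 -> [20 13 1]
Step 8: demand=4,sold=1 ship[1->2]=1 ship[0->1]=2 prod=4 -> [22 14 1]
Step 9: demand=4,sold=1 ship[1->2]=1 ship[0->1]=2 prod=4 -> [24 15 1]
Step 10: demand=4,sold=1 ship[1->2]=1 ship[0->1]=2 prod=4 -> [26 16 1]
Step 11: demand=4,sold=1 ship[1->2]=1 ship[0->1]=2 prod=4 -> [28 17 1]
Step 12: demand=4,sold=1 ship[1->2]=1 ship[0->1]=2 prod=4 -> [30 18 1]
First stockout at step 4

4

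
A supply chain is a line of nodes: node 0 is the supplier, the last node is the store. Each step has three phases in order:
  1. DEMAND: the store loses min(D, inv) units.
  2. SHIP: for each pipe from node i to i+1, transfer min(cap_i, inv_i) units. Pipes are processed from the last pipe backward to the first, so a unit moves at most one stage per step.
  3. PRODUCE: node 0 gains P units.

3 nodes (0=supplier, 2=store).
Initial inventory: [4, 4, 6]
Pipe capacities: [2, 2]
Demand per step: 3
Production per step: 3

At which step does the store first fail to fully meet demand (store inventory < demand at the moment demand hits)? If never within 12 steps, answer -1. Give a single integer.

Step 1: demand=3,sold=3 ship[1->2]=2 ship[0->1]=2 prod=3 -> [5 4 5]
Step 2: demand=3,sold=3 ship[1->2]=2 ship[0->1]=2 prod=3 -> [6 4 4]
Step 3: demand=3,sold=3 ship[1->2]=2 ship[0->1]=2 prod=3 -> [7 4 3]
Step 4: demand=3,sold=3 ship[1->2]=2 ship[0->1]=2 prod=3 -> [8 4 2]
Step 5: demand=3,sold=2 ship[1->2]=2 ship[0->1]=2 prod=3 -> [9 4 2]
Step 6: demand=3,sold=2 ship[1->2]=2 ship[0->1]=2 prod=3 -> [10 4 2]
Step 7: demand=3,sold=2 ship[1->2]=2 ship[0->1]=2 prod=3 -> [11 4 2]
Step 8: demand=3,sold=2 ship[1->2]=2 ship[0->1]=2 prod=3 -> [12 4 2]
Step 9: demand=3,sold=2 ship[1->2]=2 ship[0->1]=2 prod=3 -> [13 4 2]
Step 10: demand=3,sold=2 ship[1->2]=2 ship[0->1]=2 prod=3 -> [14 4 2]
Step 11: demand=3,sold=2 ship[1->2]=2 ship[0->1]=2 prod=3 -> [15 4 2]
Step 12: demand=3,sold=2 ship[1->2]=2 ship[0->1]=2 prod=3 -> [16 4 2]
First stockout at step 5

5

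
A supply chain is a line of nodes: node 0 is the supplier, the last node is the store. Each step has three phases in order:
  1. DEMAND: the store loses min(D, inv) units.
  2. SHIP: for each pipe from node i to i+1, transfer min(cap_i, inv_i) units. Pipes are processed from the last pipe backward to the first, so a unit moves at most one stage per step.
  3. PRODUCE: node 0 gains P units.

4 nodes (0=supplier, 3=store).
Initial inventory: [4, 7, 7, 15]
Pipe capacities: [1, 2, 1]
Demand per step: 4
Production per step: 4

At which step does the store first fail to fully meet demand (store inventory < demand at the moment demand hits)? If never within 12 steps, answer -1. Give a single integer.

Step 1: demand=4,sold=4 ship[2->3]=1 ship[1->2]=2 ship[0->1]=1 prod=4 -> [7 6 8 12]
Step 2: demand=4,sold=4 ship[2->3]=1 ship[1->2]=2 ship[0->1]=1 prod=4 -> [10 5 9 9]
Step 3: demand=4,sold=4 ship[2->3]=1 ship[1->2]=2 ship[0->1]=1 prod=4 -> [13 4 10 6]
Step 4: demand=4,sold=4 ship[2->3]=1 ship[1->2]=2 ship[0->1]=1 prod=4 -> [16 3 11 3]
Step 5: demand=4,sold=3 ship[2->3]=1 ship[1->2]=2 ship[0->1]=1 prod=4 -> [19 2 12 1]
Step 6: demand=4,sold=1 ship[2->3]=1 ship[1->2]=2 ship[0->1]=1 prod=4 -> [22 1 13 1]
Step 7: demand=4,sold=1 ship[2->3]=1 ship[1->2]=1 ship[0->1]=1 prod=4 -> [25 1 13 1]
Step 8: demand=4,sold=1 ship[2->3]=1 ship[1->2]=1 ship[0->1]=1 prod=4 -> [28 1 13 1]
Step 9: demand=4,sold=1 ship[2->3]=1 ship[1->2]=1 ship[0->1]=1 prod=4 -> [31 1 13 1]
Step 10: demand=4,sold=1 ship[2->3]=1 ship[1->2]=1 ship[0->1]=1 prod=4 -> [34 1 13 1]
Step 11: demand=4,sold=1 ship[2->3]=1 ship[1->2]=1 ship[0->1]=1 prod=4 -> [37 1 13 1]
Step 12: demand=4,sold=1 ship[2->3]=1 ship[1->2]=1 ship[0->1]=1 prod=4 -> [40 1 13 1]
First stockout at step 5

5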